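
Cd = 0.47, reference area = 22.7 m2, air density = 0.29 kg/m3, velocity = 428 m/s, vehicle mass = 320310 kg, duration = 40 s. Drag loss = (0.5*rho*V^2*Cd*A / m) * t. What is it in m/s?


D = 0.5 * 0.29 * 428^2 * 0.47 * 22.7 = 283386.56 N
a = 283386.56 / 320310 = 0.8847 m/s2
dV = 0.8847 * 40 = 35.4 m/s

35.4 m/s


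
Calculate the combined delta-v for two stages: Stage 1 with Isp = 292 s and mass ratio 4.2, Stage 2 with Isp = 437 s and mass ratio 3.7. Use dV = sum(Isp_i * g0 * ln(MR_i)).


dV1 = 292 * 9.81 * ln(4.2) = 4110.8 m/s
dV2 = 437 * 9.81 * ln(3.7) = 5608.8 m/s
Total dV = 4110.8 + 5608.8 = 9719.6 m/s ~ 9720 m/s

9720 m/s


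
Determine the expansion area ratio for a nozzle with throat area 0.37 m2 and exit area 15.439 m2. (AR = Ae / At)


AR = 15.439 / 0.37 = 41.7

41.7


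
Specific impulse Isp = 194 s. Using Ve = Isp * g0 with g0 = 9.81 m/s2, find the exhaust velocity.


Ve = Isp * g0 = 194 * 9.81 = 1903.1 m/s

1903.1 m/s


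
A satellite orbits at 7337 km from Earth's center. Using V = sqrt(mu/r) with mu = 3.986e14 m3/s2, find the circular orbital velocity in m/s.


V = sqrt(3.986e14 / 7337000) = 7371 m/s

7371 m/s


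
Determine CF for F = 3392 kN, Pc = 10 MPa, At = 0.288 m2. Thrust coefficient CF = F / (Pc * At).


CF = 3392000 / (10e6 * 0.288) = 1.18

1.18


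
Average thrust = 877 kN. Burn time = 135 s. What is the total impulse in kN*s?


It = 877 * 135 = 118395 kN*s

118395 kN*s


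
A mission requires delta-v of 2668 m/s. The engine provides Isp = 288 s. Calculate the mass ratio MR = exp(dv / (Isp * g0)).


Ve = 288 * 9.81 = 2825.28 m/s
MR = exp(2668 / 2825.28) = 2.571

2.571


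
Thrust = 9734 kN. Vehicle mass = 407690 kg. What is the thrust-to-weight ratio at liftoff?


TWR = 9734000 / (407690 * 9.81) = 2.43

2.43


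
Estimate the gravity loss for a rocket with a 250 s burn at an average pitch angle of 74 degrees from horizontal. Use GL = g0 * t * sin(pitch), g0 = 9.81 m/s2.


GL = 9.81 * 250 * sin(74 deg) = 2357 m/s

2357 m/s


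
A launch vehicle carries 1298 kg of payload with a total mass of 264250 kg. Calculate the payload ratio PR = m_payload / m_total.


PR = 1298 / 264250 = 0.0049

0.0049


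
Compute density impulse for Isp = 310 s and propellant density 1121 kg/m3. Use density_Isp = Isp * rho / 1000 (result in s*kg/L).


rho*Isp = 310 * 1121 / 1000 = 348 s*kg/L

348 s*kg/L


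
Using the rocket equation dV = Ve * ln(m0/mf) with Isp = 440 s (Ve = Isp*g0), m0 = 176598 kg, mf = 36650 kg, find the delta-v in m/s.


Ve = 440 * 9.81 = 4316.4 m/s
dV = 4316.4 * ln(176598/36650) = 6787 m/s

6787 m/s


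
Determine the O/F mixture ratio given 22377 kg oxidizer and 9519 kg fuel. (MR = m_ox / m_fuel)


MR = 22377 / 9519 = 2.35

2.35


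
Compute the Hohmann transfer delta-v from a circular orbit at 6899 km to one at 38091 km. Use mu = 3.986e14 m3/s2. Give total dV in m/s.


V1 = sqrt(mu/r1) = 7601.08 m/s
dV1 = V1*(sqrt(2*r2/(r1+r2)) - 1) = 2290.0 m/s
V2 = sqrt(mu/r2) = 3234.87 m/s
dV2 = V2*(1 - sqrt(2*r1/(r1+r2))) = 1443.41 m/s
Total dV = 3733 m/s

3733 m/s


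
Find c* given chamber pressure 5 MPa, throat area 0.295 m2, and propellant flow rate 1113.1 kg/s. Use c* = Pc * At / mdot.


c* = 5e6 * 0.295 / 1113.1 = 1325 m/s

1325 m/s


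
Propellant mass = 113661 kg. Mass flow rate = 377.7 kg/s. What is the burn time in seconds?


tb = 113661 / 377.7 = 300.9 s

300.9 s


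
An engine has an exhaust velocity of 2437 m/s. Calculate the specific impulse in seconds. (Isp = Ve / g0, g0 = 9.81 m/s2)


Isp = Ve / g0 = 2437 / 9.81 = 248.4 s

248.4 s


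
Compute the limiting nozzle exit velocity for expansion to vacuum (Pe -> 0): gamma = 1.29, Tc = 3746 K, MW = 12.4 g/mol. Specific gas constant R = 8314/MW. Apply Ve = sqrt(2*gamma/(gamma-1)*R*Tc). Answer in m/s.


R = 8314 / 12.4 = 670.48 J/(kg.K)
Ve = sqrt(2 * 1.29 / (1.29 - 1) * 670.48 * 3746) = 4727 m/s

4727 m/s


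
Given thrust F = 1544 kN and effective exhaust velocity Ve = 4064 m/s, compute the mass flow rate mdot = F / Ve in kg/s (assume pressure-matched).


mdot = F / Ve = 1544000 / 4064 = 379.9 kg/s

379.9 kg/s


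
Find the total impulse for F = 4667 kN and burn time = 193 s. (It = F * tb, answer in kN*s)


It = 4667 * 193 = 900731 kN*s

900731 kN*s


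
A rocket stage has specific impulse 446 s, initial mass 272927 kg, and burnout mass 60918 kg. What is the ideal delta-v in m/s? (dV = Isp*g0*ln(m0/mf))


Ve = 446 * 9.81 = 4375.26 m/s
dV = 4375.26 * ln(272927/60918) = 6561 m/s

6561 m/s


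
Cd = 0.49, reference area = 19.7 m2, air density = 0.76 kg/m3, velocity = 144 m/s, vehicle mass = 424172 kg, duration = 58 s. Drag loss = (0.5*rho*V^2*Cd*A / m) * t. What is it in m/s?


D = 0.5 * 0.76 * 144^2 * 0.49 * 19.7 = 76062.55 N
a = 76062.55 / 424172 = 0.1793 m/s2
dV = 0.1793 * 58 = 10.4 m/s

10.4 m/s


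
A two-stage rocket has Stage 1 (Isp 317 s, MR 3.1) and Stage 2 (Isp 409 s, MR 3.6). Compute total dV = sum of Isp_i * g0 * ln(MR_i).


dV1 = 317 * 9.81 * ln(3.1) = 3518.4 m/s
dV2 = 409 * 9.81 * ln(3.6) = 5139.5 m/s
Total dV = 3518.4 + 5139.5 = 8657.9 m/s ~ 8658 m/s

8658 m/s


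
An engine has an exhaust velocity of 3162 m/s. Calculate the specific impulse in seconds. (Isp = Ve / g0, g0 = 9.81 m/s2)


Isp = Ve / g0 = 3162 / 9.81 = 322.3 s

322.3 s


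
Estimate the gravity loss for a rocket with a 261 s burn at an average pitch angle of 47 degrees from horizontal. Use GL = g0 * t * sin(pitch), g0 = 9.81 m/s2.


GL = 9.81 * 261 * sin(47 deg) = 1873 m/s

1873 m/s


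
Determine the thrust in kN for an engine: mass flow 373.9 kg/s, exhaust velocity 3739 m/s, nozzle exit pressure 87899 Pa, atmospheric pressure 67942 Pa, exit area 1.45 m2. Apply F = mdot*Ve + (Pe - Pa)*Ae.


F = 373.9 * 3739 + (87899 - 67942) * 1.45 = 1.4270e+06 N = 1427.0 kN

1427.0 kN


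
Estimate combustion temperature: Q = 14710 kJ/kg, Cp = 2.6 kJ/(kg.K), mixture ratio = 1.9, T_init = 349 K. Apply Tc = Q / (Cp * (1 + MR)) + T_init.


Tc = 14710 / (2.6 * (1 + 1.9)) + 349 = 2300 K

2300 K


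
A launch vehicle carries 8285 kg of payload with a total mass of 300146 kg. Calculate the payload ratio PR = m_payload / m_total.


PR = 8285 / 300146 = 0.0276

0.0276


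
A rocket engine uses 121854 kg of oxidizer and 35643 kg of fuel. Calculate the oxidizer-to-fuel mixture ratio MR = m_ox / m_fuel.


MR = 121854 / 35643 = 3.42

3.42


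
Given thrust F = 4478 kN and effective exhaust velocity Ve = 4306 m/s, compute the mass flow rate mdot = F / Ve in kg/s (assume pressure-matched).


mdot = F / Ve = 4478000 / 4306 = 1039.9 kg/s

1039.9 kg/s


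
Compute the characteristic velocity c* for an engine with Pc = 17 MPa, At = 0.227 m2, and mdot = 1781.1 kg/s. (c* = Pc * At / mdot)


c* = 17e6 * 0.227 / 1781.1 = 2167 m/s

2167 m/s


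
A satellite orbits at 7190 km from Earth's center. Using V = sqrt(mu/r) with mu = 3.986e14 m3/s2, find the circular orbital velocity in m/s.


V = sqrt(3.986e14 / 7190000) = 7446 m/s

7446 m/s


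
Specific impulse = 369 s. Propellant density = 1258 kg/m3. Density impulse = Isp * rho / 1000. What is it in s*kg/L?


rho*Isp = 369 * 1258 / 1000 = 464 s*kg/L

464 s*kg/L


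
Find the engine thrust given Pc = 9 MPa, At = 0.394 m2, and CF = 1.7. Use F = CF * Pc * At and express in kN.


F = 1.7 * 9e6 * 0.394 = 6.0282e+06 N = 6028.2 kN

6028.2 kN


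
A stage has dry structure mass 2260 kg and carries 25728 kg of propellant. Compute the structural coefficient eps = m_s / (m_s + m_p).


eps = 2260 / (2260 + 25728) = 0.0807

0.0807


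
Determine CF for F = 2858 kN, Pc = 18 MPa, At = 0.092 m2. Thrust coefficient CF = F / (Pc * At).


CF = 2858000 / (18e6 * 0.092) = 1.73

1.73


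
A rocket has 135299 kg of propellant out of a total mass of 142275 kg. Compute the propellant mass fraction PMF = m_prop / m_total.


PMF = 135299 / 142275 = 0.951

0.951


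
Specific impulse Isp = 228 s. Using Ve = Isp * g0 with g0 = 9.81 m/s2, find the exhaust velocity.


Ve = Isp * g0 = 228 * 9.81 = 2236.7 m/s

2236.7 m/s


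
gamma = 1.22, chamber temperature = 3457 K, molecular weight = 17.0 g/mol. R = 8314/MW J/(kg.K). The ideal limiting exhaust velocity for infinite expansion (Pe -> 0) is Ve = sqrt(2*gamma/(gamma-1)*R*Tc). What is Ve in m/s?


R = 8314 / 17.0 = 489.06 J/(kg.K)
Ve = sqrt(2 * 1.22 / (1.22 - 1) * 489.06 * 3457) = 4330 m/s

4330 m/s


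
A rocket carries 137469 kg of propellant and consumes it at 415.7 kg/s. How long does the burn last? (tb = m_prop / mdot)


tb = 137469 / 415.7 = 330.7 s

330.7 s


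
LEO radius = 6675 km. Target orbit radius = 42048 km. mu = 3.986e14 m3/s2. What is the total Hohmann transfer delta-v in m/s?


V1 = sqrt(mu/r1) = 7727.57 m/s
dV1 = V1*(sqrt(2*r2/(r1+r2)) - 1) = 2424.71 m/s
V2 = sqrt(mu/r2) = 3078.9 m/s
dV2 = V2*(1 - sqrt(2*r1/(r1+r2))) = 1467.26 m/s
Total dV = 3892 m/s

3892 m/s


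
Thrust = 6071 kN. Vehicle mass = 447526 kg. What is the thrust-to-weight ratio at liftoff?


TWR = 6071000 / (447526 * 9.81) = 1.38

1.38


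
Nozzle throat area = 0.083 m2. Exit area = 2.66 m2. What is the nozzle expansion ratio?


AR = 2.66 / 0.083 = 32.0

32.0


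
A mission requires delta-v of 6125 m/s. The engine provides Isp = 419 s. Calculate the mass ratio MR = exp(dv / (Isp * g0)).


Ve = 419 * 9.81 = 4110.39 m/s
MR = exp(6125 / 4110.39) = 4.438

4.438


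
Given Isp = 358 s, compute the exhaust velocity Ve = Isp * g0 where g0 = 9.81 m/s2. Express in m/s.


Ve = Isp * g0 = 358 * 9.81 = 3512.0 m/s

3512.0 m/s


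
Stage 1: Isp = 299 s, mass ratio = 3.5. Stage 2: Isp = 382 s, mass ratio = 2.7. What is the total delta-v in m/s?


dV1 = 299 * 9.81 * ln(3.5) = 3674.6 m/s
dV2 = 382 * 9.81 * ln(2.7) = 3722.1 m/s
Total dV = 3674.6 + 3722.1 = 7396.7 m/s ~ 7397 m/s

7397 m/s


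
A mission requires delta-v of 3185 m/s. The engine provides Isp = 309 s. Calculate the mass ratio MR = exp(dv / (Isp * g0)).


Ve = 309 * 9.81 = 3031.29 m/s
MR = exp(3185 / 3031.29) = 2.86

2.86


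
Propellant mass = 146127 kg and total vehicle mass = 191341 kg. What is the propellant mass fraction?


PMF = 146127 / 191341 = 0.764

0.764


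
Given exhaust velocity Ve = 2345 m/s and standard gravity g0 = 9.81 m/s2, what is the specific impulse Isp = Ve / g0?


Isp = Ve / g0 = 2345 / 9.81 = 239.0 s

239.0 s


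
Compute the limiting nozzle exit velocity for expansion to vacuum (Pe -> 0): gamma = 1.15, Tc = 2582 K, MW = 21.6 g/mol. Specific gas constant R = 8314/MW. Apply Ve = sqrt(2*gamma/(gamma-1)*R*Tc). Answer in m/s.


R = 8314 / 21.6 = 384.91 J/(kg.K)
Ve = sqrt(2 * 1.15 / (1.15 - 1) * 384.91 * 2582) = 3904 m/s

3904 m/s


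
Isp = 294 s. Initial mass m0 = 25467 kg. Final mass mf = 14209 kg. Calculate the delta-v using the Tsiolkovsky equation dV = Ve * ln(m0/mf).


Ve = 294 * 9.81 = 2884.14 m/s
dV = 2884.14 * ln(25467/14209) = 1683 m/s

1683 m/s


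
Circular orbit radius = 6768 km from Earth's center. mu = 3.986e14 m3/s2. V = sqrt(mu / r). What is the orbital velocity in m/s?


V = sqrt(3.986e14 / 6768000) = 7674 m/s

7674 m/s


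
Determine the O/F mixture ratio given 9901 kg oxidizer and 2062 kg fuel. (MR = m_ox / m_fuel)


MR = 9901 / 2062 = 4.8

4.8


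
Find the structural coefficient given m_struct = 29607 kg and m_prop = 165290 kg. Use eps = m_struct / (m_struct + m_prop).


eps = 29607 / (29607 + 165290) = 0.1519

0.1519


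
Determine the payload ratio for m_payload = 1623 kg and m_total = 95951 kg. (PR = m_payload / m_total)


PR = 1623 / 95951 = 0.0169

0.0169


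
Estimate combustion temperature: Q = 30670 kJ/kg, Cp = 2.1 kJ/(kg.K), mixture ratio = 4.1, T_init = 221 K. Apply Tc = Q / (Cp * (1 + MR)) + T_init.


Tc = 30670 / (2.1 * (1 + 4.1)) + 221 = 3085 K

3085 K


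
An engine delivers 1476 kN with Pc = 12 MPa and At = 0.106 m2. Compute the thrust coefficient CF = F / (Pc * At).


CF = 1476000 / (12e6 * 0.106) = 1.16

1.16


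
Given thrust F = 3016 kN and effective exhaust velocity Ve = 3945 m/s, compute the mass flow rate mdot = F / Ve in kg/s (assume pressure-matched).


mdot = F / Ve = 3016000 / 3945 = 764.5 kg/s

764.5 kg/s


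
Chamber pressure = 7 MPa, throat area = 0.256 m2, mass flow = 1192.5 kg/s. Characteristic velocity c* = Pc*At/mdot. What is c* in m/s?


c* = 7e6 * 0.256 / 1192.5 = 1503 m/s

1503 m/s


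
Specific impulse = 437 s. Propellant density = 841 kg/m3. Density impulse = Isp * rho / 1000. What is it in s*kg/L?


rho*Isp = 437 * 841 / 1000 = 368 s*kg/L

368 s*kg/L


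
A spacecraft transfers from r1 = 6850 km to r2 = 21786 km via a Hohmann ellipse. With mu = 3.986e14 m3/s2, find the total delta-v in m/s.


V1 = sqrt(mu/r1) = 7628.22 m/s
dV1 = V1*(sqrt(2*r2/(r1+r2)) - 1) = 1781.37 m/s
V2 = sqrt(mu/r2) = 4277.4 m/s
dV2 = V2*(1 - sqrt(2*r1/(r1+r2))) = 1318.82 m/s
Total dV = 3100 m/s

3100 m/s


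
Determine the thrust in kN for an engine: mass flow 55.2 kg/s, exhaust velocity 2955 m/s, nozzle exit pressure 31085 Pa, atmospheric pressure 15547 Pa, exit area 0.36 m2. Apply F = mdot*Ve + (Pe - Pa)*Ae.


F = 55.2 * 2955 + (31085 - 15547) * 0.36 = 168710.0 N = 168.7 kN

168.7 kN


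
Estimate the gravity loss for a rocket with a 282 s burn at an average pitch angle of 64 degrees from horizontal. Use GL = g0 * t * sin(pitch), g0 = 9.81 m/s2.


GL = 9.81 * 282 * sin(64 deg) = 2486 m/s

2486 m/s


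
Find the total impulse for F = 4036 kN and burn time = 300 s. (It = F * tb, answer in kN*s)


It = 4036 * 300 = 1210800 kN*s

1210800 kN*s


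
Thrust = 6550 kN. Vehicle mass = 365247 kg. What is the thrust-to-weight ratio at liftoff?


TWR = 6550000 / (365247 * 9.81) = 1.83

1.83


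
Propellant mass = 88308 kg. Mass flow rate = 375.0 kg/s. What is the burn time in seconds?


tb = 88308 / 375.0 = 235.5 s

235.5 s


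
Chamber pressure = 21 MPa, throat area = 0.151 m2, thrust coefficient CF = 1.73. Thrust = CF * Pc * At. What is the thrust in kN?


F = 1.73 * 21e6 * 0.151 = 5.4858e+06 N = 5485.8 kN

5485.8 kN


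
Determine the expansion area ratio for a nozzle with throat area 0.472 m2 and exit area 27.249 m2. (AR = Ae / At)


AR = 27.249 / 0.472 = 57.7

57.7


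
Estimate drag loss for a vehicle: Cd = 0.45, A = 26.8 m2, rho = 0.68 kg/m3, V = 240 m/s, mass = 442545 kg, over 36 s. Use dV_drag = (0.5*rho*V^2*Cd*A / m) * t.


D = 0.5 * 0.68 * 240^2 * 0.45 * 26.8 = 236183.04 N
a = 236183.04 / 442545 = 0.5337 m/s2
dV = 0.5337 * 36 = 19.2 m/s

19.2 m/s


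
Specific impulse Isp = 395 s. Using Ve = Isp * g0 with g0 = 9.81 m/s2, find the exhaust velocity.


Ve = Isp * g0 = 395 * 9.81 = 3875.0 m/s

3875.0 m/s


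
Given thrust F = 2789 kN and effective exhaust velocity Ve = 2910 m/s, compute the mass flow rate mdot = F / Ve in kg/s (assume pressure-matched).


mdot = F / Ve = 2789000 / 2910 = 958.4 kg/s

958.4 kg/s


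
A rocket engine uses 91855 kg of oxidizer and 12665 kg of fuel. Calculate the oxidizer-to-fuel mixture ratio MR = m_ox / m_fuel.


MR = 91855 / 12665 = 7.25

7.25


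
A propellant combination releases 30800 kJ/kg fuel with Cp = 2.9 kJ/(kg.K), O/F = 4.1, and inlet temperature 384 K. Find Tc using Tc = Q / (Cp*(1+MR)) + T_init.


Tc = 30800 / (2.9 * (1 + 4.1)) + 384 = 2466 K

2466 K


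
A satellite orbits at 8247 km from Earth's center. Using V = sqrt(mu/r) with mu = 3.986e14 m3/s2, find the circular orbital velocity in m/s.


V = sqrt(3.986e14 / 8247000) = 6952 m/s

6952 m/s


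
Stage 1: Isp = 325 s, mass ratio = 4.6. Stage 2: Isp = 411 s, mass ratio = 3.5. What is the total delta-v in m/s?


dV1 = 325 * 9.81 * ln(4.6) = 4865.4 m/s
dV2 = 411 * 9.81 * ln(3.5) = 5051.0 m/s
Total dV = 4865.4 + 5051.0 = 9916.4 m/s ~ 9916 m/s

9916 m/s


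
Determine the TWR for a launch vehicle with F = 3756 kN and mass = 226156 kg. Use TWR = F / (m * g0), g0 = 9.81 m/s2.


TWR = 3756000 / (226156 * 9.81) = 1.69

1.69


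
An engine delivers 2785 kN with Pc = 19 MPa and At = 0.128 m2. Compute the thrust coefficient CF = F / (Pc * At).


CF = 2785000 / (19e6 * 0.128) = 1.15

1.15


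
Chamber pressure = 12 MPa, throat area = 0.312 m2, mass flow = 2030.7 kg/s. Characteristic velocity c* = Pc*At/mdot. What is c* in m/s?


c* = 12e6 * 0.312 / 2030.7 = 1844 m/s

1844 m/s


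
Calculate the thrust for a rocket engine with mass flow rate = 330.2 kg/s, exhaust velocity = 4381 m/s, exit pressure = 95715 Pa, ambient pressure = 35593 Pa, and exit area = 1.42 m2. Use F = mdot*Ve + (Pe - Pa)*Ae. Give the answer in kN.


F = 330.2 * 4381 + (95715 - 35593) * 1.42 = 1.5320e+06 N = 1532.0 kN

1532.0 kN


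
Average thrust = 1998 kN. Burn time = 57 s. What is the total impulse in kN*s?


It = 1998 * 57 = 113886 kN*s

113886 kN*s


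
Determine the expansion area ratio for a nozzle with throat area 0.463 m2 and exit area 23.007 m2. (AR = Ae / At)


AR = 23.007 / 0.463 = 49.7

49.7


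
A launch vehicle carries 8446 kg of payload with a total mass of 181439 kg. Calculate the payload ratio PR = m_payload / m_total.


PR = 8446 / 181439 = 0.0466

0.0466


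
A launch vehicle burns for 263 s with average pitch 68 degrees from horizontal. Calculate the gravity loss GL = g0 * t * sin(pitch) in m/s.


GL = 9.81 * 263 * sin(68 deg) = 2392 m/s

2392 m/s


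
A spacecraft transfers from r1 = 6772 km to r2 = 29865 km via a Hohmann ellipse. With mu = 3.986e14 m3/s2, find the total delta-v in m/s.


V1 = sqrt(mu/r1) = 7672.03 m/s
dV1 = V1*(sqrt(2*r2/(r1+r2)) - 1) = 2123.92 m/s
V2 = sqrt(mu/r2) = 3653.32 m/s
dV2 = V2*(1 - sqrt(2*r1/(r1+r2))) = 1432.05 m/s
Total dV = 3556 m/s

3556 m/s


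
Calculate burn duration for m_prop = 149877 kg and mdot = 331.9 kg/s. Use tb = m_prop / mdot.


tb = 149877 / 331.9 = 451.6 s

451.6 s


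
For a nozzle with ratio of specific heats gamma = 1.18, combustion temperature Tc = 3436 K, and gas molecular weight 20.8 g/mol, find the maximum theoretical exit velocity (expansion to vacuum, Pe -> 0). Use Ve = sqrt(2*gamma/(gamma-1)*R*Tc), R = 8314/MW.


R = 8314 / 20.8 = 399.71 J/(kg.K)
Ve = sqrt(2 * 1.18 / (1.18 - 1) * 399.71 * 3436) = 4243 m/s

4243 m/s


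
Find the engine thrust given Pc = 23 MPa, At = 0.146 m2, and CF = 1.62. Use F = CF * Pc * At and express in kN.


F = 1.62 * 23e6 * 0.146 = 5.4400e+06 N = 5440.0 kN

5440.0 kN


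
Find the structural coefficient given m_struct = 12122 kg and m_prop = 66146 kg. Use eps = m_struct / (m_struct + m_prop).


eps = 12122 / (12122 + 66146) = 0.1549

0.1549


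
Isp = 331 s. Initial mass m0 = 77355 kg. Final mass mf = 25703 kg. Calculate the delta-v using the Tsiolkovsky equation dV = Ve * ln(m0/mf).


Ve = 331 * 9.81 = 3247.11 m/s
dV = 3247.11 * ln(77355/25703) = 3578 m/s

3578 m/s


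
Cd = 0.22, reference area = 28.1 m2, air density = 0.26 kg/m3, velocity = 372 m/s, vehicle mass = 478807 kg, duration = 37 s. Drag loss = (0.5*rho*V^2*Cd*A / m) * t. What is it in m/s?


D = 0.5 * 0.26 * 372^2 * 0.22 * 28.1 = 111213.69 N
a = 111213.69 / 478807 = 0.2323 m/s2
dV = 0.2323 * 37 = 8.6 m/s

8.6 m/s


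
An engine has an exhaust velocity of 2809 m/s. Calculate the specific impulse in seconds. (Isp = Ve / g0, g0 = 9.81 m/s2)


Isp = Ve / g0 = 2809 / 9.81 = 286.3 s

286.3 s


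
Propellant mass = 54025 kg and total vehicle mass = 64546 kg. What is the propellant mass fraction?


PMF = 54025 / 64546 = 0.837

0.837


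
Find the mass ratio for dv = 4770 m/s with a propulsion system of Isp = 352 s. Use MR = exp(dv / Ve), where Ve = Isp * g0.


Ve = 352 * 9.81 = 3453.12 m/s
MR = exp(4770 / 3453.12) = 3.98

3.98


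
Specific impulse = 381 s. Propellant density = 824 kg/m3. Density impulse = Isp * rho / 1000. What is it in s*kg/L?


rho*Isp = 381 * 824 / 1000 = 314 s*kg/L

314 s*kg/L


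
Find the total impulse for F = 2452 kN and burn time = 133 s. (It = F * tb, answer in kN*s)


It = 2452 * 133 = 326116 kN*s

326116 kN*s


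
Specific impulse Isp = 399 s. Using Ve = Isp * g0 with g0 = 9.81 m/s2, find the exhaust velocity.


Ve = Isp * g0 = 399 * 9.81 = 3914.2 m/s

3914.2 m/s


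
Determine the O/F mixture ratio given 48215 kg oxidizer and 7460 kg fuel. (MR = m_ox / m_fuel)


MR = 48215 / 7460 = 6.46

6.46


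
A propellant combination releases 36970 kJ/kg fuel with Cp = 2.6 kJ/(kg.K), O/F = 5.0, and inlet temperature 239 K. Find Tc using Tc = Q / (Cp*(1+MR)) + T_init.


Tc = 36970 / (2.6 * (1 + 5.0)) + 239 = 2609 K

2609 K


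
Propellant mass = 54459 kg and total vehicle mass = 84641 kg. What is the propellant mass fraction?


PMF = 54459 / 84641 = 0.643

0.643


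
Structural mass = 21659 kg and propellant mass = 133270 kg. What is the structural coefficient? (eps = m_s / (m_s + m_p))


eps = 21659 / (21659 + 133270) = 0.1398

0.1398


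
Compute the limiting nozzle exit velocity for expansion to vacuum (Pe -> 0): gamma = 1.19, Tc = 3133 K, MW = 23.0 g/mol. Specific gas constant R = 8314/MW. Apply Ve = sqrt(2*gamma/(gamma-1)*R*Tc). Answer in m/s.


R = 8314 / 23.0 = 361.48 J/(kg.K)
Ve = sqrt(2 * 1.19 / (1.19 - 1) * 361.48 * 3133) = 3766 m/s

3766 m/s


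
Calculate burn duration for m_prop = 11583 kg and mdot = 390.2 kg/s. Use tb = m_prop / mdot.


tb = 11583 / 390.2 = 29.7 s

29.7 s


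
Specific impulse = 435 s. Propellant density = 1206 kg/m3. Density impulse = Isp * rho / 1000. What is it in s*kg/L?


rho*Isp = 435 * 1206 / 1000 = 525 s*kg/L

525 s*kg/L


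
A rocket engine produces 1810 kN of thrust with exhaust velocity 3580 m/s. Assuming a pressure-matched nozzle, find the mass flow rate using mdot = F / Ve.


mdot = F / Ve = 1810000 / 3580 = 505.6 kg/s

505.6 kg/s


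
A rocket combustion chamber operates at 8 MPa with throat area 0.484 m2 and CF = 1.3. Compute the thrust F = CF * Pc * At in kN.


F = 1.3 * 8e6 * 0.484 = 5.0336e+06 N = 5033.6 kN

5033.6 kN


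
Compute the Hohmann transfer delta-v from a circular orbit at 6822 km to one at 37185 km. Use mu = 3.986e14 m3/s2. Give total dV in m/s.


V1 = sqrt(mu/r1) = 7643.86 m/s
dV1 = V1*(sqrt(2*r2/(r1+r2)) - 1) = 2293.04 m/s
V2 = sqrt(mu/r2) = 3274.05 m/s
dV2 = V2*(1 - sqrt(2*r1/(r1+r2))) = 1451.01 m/s
Total dV = 3744 m/s

3744 m/s


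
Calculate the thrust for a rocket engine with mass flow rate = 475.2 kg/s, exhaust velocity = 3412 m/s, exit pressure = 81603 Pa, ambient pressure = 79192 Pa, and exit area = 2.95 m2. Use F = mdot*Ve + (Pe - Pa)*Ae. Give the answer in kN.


F = 475.2 * 3412 + (81603 - 79192) * 2.95 = 1.6285e+06 N = 1628.5 kN

1628.5 kN


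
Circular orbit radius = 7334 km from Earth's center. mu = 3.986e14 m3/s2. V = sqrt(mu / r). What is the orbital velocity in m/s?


V = sqrt(3.986e14 / 7334000) = 7372 m/s

7372 m/s


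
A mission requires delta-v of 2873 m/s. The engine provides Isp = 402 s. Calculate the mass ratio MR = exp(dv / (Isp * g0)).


Ve = 402 * 9.81 = 3943.62 m/s
MR = exp(2873 / 3943.62) = 2.072

2.072


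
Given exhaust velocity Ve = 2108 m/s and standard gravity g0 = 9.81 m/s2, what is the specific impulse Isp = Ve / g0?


Isp = Ve / g0 = 2108 / 9.81 = 214.9 s

214.9 s


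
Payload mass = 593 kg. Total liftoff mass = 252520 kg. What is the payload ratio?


PR = 593 / 252520 = 0.0023

0.0023


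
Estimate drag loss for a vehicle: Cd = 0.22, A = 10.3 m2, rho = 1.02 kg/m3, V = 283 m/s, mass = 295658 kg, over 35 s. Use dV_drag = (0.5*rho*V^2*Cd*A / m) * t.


D = 0.5 * 1.02 * 283^2 * 0.22 * 10.3 = 92555.65 N
a = 92555.65 / 295658 = 0.313 m/s2
dV = 0.313 * 35 = 11.0 m/s

11.0 m/s


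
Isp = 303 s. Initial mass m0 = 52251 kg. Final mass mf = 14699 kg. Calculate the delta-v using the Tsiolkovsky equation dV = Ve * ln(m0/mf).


Ve = 303 * 9.81 = 2972.43 m/s
dV = 2972.43 * ln(52251/14699) = 3770 m/s

3770 m/s


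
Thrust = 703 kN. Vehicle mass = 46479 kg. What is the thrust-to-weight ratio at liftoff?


TWR = 703000 / (46479 * 9.81) = 1.54

1.54


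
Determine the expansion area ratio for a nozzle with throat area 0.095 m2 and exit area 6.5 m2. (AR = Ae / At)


AR = 6.5 / 0.095 = 68.4

68.4


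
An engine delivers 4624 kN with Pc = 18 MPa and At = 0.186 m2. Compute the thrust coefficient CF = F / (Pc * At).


CF = 4624000 / (18e6 * 0.186) = 1.38

1.38


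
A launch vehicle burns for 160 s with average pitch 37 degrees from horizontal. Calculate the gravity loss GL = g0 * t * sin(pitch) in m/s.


GL = 9.81 * 160 * sin(37 deg) = 945 m/s

945 m/s


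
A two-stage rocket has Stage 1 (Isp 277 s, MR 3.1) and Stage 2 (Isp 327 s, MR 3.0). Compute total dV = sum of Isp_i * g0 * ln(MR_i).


dV1 = 277 * 9.81 * ln(3.1) = 3074.4 m/s
dV2 = 327 * 9.81 * ln(3.0) = 3524.2 m/s
Total dV = 3074.4 + 3524.2 = 6598.6 m/s ~ 6599 m/s

6599 m/s


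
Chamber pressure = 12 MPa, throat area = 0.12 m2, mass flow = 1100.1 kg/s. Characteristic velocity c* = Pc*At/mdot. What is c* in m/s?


c* = 12e6 * 0.12 / 1100.1 = 1309 m/s

1309 m/s


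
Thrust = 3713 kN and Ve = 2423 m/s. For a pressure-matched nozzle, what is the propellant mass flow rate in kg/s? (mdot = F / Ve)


mdot = F / Ve = 3713000 / 2423 = 1532.4 kg/s

1532.4 kg/s


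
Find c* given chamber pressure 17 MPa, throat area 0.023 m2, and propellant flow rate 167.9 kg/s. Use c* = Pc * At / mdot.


c* = 17e6 * 0.023 / 167.9 = 2329 m/s

2329 m/s


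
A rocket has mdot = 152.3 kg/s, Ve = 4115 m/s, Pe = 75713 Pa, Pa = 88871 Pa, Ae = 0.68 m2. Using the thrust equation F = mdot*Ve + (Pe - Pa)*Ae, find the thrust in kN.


F = 152.3 * 4115 + (75713 - 88871) * 0.68 = 617767.0 N = 617.8 kN

617.8 kN


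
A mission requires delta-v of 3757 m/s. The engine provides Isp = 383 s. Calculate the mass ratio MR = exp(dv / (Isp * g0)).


Ve = 383 * 9.81 = 3757.23 m/s
MR = exp(3757 / 3757.23) = 2.718

2.718


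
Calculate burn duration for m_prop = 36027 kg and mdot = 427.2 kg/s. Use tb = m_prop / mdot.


tb = 36027 / 427.2 = 84.3 s

84.3 s


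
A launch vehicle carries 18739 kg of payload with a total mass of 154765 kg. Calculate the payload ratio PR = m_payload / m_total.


PR = 18739 / 154765 = 0.1211

0.1211


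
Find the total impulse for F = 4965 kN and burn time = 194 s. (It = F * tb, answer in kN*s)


It = 4965 * 194 = 963210 kN*s

963210 kN*s


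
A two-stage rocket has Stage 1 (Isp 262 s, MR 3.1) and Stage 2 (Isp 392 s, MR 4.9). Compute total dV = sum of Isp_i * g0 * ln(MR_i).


dV1 = 262 * 9.81 * ln(3.1) = 2908.0 m/s
dV2 = 392 * 9.81 * ln(4.9) = 6111.4 m/s
Total dV = 2908.0 + 6111.4 = 9019.4 m/s ~ 9019 m/s

9019 m/s


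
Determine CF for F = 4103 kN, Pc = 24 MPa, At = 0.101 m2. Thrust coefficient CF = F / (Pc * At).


CF = 4103000 / (24e6 * 0.101) = 1.69

1.69


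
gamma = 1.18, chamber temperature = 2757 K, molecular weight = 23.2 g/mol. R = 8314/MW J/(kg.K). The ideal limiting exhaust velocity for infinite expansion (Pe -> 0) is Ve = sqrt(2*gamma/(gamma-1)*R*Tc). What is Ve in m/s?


R = 8314 / 23.2 = 358.36 J/(kg.K)
Ve = sqrt(2 * 1.18 / (1.18 - 1) * 358.36 * 2757) = 3599 m/s

3599 m/s


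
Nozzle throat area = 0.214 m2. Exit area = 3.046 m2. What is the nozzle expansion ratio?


AR = 3.046 / 0.214 = 14.2

14.2


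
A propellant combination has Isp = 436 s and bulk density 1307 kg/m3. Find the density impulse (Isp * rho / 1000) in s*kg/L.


rho*Isp = 436 * 1307 / 1000 = 570 s*kg/L

570 s*kg/L


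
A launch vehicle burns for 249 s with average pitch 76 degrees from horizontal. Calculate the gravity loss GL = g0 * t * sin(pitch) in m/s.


GL = 9.81 * 249 * sin(76 deg) = 2370 m/s

2370 m/s


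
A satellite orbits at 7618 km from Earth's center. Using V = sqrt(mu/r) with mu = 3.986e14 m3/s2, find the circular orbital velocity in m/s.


V = sqrt(3.986e14 / 7618000) = 7233 m/s

7233 m/s


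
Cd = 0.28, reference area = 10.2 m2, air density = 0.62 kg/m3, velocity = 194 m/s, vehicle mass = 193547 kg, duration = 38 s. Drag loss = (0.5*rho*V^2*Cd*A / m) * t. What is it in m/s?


D = 0.5 * 0.62 * 194^2 * 0.28 * 10.2 = 33321.41 N
a = 33321.41 / 193547 = 0.1722 m/s2
dV = 0.1722 * 38 = 6.5 m/s

6.5 m/s


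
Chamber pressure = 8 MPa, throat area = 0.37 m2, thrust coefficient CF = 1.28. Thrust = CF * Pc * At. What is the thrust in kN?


F = 1.28 * 8e6 * 0.37 = 3.7888e+06 N = 3788.8 kN

3788.8 kN


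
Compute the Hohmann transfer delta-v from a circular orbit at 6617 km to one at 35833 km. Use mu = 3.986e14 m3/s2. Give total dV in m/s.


V1 = sqrt(mu/r1) = 7761.36 m/s
dV1 = V1*(sqrt(2*r2/(r1+r2)) - 1) = 2323.17 m/s
V2 = sqrt(mu/r2) = 3335.24 m/s
dV2 = V2*(1 - sqrt(2*r1/(r1+r2))) = 1473.01 m/s
Total dV = 3796 m/s

3796 m/s


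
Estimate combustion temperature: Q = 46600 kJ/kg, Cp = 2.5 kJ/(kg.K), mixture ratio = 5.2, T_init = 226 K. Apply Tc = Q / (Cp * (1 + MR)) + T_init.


Tc = 46600 / (2.5 * (1 + 5.2)) + 226 = 3232 K

3232 K


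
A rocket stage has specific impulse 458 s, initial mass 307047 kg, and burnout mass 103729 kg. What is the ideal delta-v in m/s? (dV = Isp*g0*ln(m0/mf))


Ve = 458 * 9.81 = 4492.98 m/s
dV = 4492.98 * ln(307047/103729) = 4876 m/s

4876 m/s


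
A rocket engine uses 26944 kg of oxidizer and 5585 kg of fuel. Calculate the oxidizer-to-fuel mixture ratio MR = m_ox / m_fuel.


MR = 26944 / 5585 = 4.82

4.82


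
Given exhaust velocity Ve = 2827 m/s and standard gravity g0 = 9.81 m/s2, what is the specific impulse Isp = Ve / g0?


Isp = Ve / g0 = 2827 / 9.81 = 288.2 s

288.2 s


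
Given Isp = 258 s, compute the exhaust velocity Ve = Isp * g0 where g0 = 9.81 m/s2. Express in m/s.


Ve = Isp * g0 = 258 * 9.81 = 2531.0 m/s

2531.0 m/s


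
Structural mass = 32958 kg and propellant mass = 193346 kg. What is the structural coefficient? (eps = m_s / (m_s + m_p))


eps = 32958 / (32958 + 193346) = 0.1456

0.1456


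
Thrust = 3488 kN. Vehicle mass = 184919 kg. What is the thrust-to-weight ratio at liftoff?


TWR = 3488000 / (184919 * 9.81) = 1.92

1.92


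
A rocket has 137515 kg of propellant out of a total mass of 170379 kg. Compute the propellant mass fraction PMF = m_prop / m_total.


PMF = 137515 / 170379 = 0.807

0.807


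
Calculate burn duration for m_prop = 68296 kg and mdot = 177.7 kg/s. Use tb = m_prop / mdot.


tb = 68296 / 177.7 = 384.3 s

384.3 s


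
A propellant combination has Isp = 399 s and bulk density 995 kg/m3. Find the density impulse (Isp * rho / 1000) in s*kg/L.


rho*Isp = 399 * 995 / 1000 = 397 s*kg/L

397 s*kg/L


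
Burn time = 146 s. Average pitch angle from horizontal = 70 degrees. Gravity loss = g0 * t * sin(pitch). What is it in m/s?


GL = 9.81 * 146 * sin(70 deg) = 1346 m/s

1346 m/s


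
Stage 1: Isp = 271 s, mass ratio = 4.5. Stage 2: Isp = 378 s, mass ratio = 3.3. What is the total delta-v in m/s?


dV1 = 271 * 9.81 * ln(4.5) = 3998.6 m/s
dV2 = 378 * 9.81 * ln(3.3) = 4427.3 m/s
Total dV = 3998.6 + 4427.3 = 8425.9 m/s ~ 8426 m/s

8426 m/s


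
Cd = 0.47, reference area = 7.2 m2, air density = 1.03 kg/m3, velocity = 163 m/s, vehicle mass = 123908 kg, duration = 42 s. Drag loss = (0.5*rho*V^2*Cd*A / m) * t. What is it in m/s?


D = 0.5 * 1.03 * 163^2 * 0.47 * 7.2 = 46303.39 N
a = 46303.39 / 123908 = 0.3737 m/s2
dV = 0.3737 * 42 = 15.7 m/s

15.7 m/s


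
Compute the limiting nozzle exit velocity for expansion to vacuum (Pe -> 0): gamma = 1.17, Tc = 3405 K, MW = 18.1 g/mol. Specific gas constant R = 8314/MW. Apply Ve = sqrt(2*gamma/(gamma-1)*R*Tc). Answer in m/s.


R = 8314 / 18.1 = 459.34 J/(kg.K)
Ve = sqrt(2 * 1.17 / (1.17 - 1) * 459.34 * 3405) = 4640 m/s

4640 m/s


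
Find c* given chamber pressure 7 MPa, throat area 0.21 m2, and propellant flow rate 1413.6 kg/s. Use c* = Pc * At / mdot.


c* = 7e6 * 0.21 / 1413.6 = 1040 m/s

1040 m/s


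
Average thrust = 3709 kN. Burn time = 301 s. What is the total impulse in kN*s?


It = 3709 * 301 = 1116409 kN*s

1116409 kN*s


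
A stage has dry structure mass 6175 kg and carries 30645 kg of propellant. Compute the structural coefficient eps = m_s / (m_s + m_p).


eps = 6175 / (6175 + 30645) = 0.1677

0.1677


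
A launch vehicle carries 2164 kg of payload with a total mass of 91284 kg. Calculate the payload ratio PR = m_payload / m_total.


PR = 2164 / 91284 = 0.0237

0.0237


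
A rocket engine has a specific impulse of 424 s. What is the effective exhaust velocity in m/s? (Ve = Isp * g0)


Ve = Isp * g0 = 424 * 9.81 = 4159.4 m/s

4159.4 m/s


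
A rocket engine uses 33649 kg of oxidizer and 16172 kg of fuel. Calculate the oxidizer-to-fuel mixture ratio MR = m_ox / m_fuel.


MR = 33649 / 16172 = 2.08

2.08


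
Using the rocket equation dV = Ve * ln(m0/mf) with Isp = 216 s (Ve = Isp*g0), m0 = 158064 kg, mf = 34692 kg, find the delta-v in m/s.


Ve = 216 * 9.81 = 2118.96 m/s
dV = 2118.96 * ln(158064/34692) = 3213 m/s

3213 m/s


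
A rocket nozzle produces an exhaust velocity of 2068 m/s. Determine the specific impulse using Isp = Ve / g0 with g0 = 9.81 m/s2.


Isp = Ve / g0 = 2068 / 9.81 = 210.8 s

210.8 s


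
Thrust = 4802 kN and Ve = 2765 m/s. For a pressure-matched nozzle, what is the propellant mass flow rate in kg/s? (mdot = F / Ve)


mdot = F / Ve = 4802000 / 2765 = 1736.7 kg/s

1736.7 kg/s


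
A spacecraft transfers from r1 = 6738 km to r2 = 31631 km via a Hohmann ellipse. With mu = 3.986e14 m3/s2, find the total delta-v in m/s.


V1 = sqrt(mu/r1) = 7691.36 m/s
dV1 = V1*(sqrt(2*r2/(r1+r2)) - 1) = 2184.71 m/s
V2 = sqrt(mu/r2) = 3549.87 m/s
dV2 = V2*(1 - sqrt(2*r1/(r1+r2))) = 1446.08 m/s
Total dV = 3631 m/s

3631 m/s


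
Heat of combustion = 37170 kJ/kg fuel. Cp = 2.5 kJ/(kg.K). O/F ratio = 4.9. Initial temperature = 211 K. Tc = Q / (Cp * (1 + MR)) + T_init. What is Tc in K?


Tc = 37170 / (2.5 * (1 + 4.9)) + 211 = 2731 K

2731 K


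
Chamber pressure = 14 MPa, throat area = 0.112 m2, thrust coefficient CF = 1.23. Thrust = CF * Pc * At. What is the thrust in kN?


F = 1.23 * 14e6 * 0.112 = 1.9286e+06 N = 1928.6 kN

1928.6 kN


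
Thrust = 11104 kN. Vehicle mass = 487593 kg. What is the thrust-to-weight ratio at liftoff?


TWR = 11104000 / (487593 * 9.81) = 2.32

2.32


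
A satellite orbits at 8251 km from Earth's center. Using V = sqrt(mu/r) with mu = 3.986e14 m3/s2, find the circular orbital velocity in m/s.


V = sqrt(3.986e14 / 8251000) = 6950 m/s

6950 m/s


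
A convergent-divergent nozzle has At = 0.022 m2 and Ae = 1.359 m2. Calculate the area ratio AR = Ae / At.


AR = 1.359 / 0.022 = 61.8

61.8


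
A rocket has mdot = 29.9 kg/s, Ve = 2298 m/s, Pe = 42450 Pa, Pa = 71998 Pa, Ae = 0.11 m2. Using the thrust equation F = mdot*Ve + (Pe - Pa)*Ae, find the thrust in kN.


F = 29.9 * 2298 + (42450 - 71998) * 0.11 = 65460.0 N = 65.5 kN

65.5 kN


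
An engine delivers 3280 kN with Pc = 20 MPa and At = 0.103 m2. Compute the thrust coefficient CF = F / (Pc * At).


CF = 3280000 / (20e6 * 0.103) = 1.59

1.59


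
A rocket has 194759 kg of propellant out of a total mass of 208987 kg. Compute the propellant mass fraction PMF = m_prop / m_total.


PMF = 194759 / 208987 = 0.932

0.932


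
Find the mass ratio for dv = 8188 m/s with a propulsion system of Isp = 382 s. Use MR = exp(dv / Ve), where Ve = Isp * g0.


Ve = 382 * 9.81 = 3747.42 m/s
MR = exp(8188 / 3747.42) = 8.89

8.89


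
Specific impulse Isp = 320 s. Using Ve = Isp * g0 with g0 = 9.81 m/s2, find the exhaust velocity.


Ve = Isp * g0 = 320 * 9.81 = 3139.2 m/s

3139.2 m/s


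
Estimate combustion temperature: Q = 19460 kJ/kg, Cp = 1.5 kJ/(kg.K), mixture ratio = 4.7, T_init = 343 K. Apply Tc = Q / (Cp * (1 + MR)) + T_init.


Tc = 19460 / (1.5 * (1 + 4.7)) + 343 = 2619 K

2619 K


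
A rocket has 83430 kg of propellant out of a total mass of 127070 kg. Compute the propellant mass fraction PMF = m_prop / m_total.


PMF = 83430 / 127070 = 0.657

0.657


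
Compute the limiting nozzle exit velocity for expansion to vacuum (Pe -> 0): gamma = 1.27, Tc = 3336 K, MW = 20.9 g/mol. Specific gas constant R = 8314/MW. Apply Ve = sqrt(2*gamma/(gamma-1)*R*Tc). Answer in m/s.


R = 8314 / 20.9 = 397.8 J/(kg.K)
Ve = sqrt(2 * 1.27 / (1.27 - 1) * 397.8 * 3336) = 3533 m/s

3533 m/s


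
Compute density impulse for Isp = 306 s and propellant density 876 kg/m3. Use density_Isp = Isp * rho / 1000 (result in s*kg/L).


rho*Isp = 306 * 876 / 1000 = 268 s*kg/L

268 s*kg/L


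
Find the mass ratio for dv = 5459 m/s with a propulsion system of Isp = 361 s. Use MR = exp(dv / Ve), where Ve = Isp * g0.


Ve = 361 * 9.81 = 3541.41 m/s
MR = exp(5459 / 3541.41) = 4.671

4.671


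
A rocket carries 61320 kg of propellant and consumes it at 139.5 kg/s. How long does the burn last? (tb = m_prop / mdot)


tb = 61320 / 139.5 = 439.6 s

439.6 s


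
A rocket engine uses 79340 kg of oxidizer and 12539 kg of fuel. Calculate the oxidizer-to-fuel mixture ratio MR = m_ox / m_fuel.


MR = 79340 / 12539 = 6.33

6.33


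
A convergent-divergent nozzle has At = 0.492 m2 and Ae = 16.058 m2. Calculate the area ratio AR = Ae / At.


AR = 16.058 / 0.492 = 32.6

32.6


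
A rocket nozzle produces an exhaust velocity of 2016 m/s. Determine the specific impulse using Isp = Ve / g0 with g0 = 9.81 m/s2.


Isp = Ve / g0 = 2016 / 9.81 = 205.5 s

205.5 s


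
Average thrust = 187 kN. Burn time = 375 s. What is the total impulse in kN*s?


It = 187 * 375 = 70125 kN*s

70125 kN*s


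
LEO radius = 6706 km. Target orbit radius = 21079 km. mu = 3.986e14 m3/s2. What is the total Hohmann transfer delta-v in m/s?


V1 = sqrt(mu/r1) = 7709.69 m/s
dV1 = V1*(sqrt(2*r2/(r1+r2)) - 1) = 1786.99 m/s
V2 = sqrt(mu/r2) = 4348.54 m/s
dV2 = V2*(1 - sqrt(2*r1/(r1+r2))) = 1327.3 m/s
Total dV = 3114 m/s

3114 m/s


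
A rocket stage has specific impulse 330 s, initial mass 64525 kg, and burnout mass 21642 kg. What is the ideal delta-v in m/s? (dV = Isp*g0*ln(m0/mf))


Ve = 330 * 9.81 = 3237.3 m/s
dV = 3237.3 * ln(64525/21642) = 3536 m/s

3536 m/s


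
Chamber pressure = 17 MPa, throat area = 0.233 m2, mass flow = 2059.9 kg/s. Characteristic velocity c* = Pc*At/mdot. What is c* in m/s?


c* = 17e6 * 0.233 / 2059.9 = 1923 m/s

1923 m/s


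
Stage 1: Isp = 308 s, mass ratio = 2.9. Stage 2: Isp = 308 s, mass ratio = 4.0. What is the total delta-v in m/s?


dV1 = 308 * 9.81 * ln(2.9) = 3217.0 m/s
dV2 = 308 * 9.81 * ln(4.0) = 4188.7 m/s
Total dV = 3217.0 + 4188.7 = 7405.7 m/s ~ 7406 m/s

7406 m/s


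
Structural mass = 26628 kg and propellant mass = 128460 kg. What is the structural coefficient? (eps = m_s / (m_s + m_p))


eps = 26628 / (26628 + 128460) = 0.1717

0.1717


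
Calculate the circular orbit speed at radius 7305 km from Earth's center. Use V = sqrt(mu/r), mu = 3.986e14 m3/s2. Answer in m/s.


V = sqrt(3.986e14 / 7305000) = 7387 m/s

7387 m/s


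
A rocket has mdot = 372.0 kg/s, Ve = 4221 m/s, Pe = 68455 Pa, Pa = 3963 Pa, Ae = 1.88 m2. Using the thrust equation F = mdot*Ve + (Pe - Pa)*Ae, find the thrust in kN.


F = 372.0 * 4221 + (68455 - 3963) * 1.88 = 1.6915e+06 N = 1691.5 kN

1691.5 kN


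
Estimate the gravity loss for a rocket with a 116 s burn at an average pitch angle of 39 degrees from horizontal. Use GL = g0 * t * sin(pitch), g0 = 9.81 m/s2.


GL = 9.81 * 116 * sin(39 deg) = 716 m/s

716 m/s


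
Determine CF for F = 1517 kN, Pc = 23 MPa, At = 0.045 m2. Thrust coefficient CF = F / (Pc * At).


CF = 1517000 / (23e6 * 0.045) = 1.47

1.47


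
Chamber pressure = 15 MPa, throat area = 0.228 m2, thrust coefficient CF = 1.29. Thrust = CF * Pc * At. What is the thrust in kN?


F = 1.29 * 15e6 * 0.228 = 4.4118e+06 N = 4411.8 kN

4411.8 kN
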